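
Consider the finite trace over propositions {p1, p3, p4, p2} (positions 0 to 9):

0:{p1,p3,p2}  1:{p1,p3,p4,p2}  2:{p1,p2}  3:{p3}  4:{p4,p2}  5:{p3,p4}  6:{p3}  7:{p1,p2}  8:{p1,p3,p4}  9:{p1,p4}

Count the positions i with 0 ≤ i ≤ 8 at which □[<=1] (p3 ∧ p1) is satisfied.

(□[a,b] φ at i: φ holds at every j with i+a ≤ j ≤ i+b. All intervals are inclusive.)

1

Evaluate at each i in [0,8]:
  i=0: ✓ (all of [0,1])
  i=1: ✗ (fails at j=2)
  i=2: ✗ (fails at j=2)
  i=3: ✗ (fails at j=3)
  i=4: ✗ (fails at j=4)
  i=5: ✗ (fails at j=5)
  i=6: ✗ (fails at j=6)
  i=7: ✗ (fails at j=7)
  i=8: ✗ (fails at j=9)
Positions where it holds: {0} → 1.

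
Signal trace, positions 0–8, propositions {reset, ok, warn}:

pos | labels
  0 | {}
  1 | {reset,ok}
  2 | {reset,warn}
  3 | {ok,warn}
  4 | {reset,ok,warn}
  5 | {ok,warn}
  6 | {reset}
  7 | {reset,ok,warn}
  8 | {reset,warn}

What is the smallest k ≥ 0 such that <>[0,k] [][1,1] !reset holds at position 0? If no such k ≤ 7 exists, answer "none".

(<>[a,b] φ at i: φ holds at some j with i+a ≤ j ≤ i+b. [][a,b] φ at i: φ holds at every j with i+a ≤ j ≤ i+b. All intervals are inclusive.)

Scan j = 0,1,… for [][1,1] !reset:
  j=0: fails
  j=1: fails
  j=2: holds
First hit at j=2, so smallest k = 2-0 = 2.

2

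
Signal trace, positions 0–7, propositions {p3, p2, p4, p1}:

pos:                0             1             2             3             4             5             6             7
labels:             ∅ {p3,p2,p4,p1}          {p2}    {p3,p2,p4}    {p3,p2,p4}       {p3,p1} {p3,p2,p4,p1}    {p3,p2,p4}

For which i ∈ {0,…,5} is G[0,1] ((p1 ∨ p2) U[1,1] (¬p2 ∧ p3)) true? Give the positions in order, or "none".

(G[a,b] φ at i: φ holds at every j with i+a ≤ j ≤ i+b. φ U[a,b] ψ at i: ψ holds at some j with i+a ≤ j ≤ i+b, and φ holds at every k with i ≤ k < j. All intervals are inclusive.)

Evaluate at each i in [0,5]:
  i=0: ✗ (fails at j=0)
  i=1: ✗ (fails at j=1)
  i=2: ✗ (fails at j=2)
  i=3: ✗ (fails at j=3)
  i=4: ✗ (fails at j=5)
  i=5: ✗ (fails at j=5)

none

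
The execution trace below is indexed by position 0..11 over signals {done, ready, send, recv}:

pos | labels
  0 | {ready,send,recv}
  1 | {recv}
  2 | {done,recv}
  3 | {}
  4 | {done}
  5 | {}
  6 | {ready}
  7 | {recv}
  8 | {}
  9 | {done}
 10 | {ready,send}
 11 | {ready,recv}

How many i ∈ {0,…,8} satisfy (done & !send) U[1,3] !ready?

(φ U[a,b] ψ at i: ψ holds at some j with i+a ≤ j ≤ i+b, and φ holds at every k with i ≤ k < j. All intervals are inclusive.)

Evaluate at each i in [0,8]:
  i=0: ✗ (lhs fails at k=0 before rhs at j=1)
  i=1: ✗ (lhs fails at k=1 before rhs at j=2)
  i=2: ✓ (rhs at j=3; lhs holds on [2,2])
  i=3: ✗ (lhs fails at k=3 before rhs at j=4)
  i=4: ✓ (rhs at j=5; lhs holds on [4,4])
  i=5: ✗ (lhs fails at k=5 before rhs at j=7)
  i=6: ✗ (lhs fails at k=6 before rhs at j=7)
  i=7: ✗ (lhs fails at k=7 before rhs at j=8)
  i=8: ✗ (lhs fails at k=8 before rhs at j=9)
Positions where it holds: {2, 4} → 2.

2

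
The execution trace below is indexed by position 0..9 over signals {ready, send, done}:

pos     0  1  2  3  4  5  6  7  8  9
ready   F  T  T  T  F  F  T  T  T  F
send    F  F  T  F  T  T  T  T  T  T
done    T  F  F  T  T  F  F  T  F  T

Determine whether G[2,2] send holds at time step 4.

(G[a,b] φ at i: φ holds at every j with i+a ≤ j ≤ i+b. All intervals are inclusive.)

Check send at every j in [6,6]:
  j=6: true
All positions satisfy it → formula holds.

Yes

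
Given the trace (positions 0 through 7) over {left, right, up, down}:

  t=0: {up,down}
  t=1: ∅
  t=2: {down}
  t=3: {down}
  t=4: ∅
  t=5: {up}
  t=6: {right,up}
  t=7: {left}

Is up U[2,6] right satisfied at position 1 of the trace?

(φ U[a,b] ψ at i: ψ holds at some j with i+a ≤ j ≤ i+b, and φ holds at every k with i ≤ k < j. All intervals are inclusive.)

No

Need some j in [3,7] with right, and up at every k in [1,j-1].
  j=3: right false.
  j=4: right false.
  j=5: right false.
  j=6: right holds, but up fails at k=1 → not this j.
  j=7: right false.
No j in the window works → until fails.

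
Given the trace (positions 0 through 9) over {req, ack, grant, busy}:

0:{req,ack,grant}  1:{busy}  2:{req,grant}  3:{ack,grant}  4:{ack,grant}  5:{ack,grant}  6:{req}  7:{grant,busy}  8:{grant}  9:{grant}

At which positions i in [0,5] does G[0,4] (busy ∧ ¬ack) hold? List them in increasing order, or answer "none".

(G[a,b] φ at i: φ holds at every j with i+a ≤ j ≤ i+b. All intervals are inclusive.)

Evaluate at each i in [0,5]:
  i=0: ✗ (fails at j=0)
  i=1: ✗ (fails at j=2)
  i=2: ✗ (fails at j=2)
  i=3: ✗ (fails at j=3)
  i=4: ✗ (fails at j=4)
  i=5: ✗ (fails at j=5)

none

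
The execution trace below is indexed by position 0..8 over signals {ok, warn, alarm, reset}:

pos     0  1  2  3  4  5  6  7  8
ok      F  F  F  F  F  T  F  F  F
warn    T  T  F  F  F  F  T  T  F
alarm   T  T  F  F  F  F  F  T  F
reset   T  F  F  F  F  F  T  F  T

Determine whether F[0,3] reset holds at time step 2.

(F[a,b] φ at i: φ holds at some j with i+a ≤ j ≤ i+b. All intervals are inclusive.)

No

Check reset at each j in [2,5]:
  j=2: false
  j=3: false
  j=4: false
  j=5: false
No position in the window satisfies it → formula fails.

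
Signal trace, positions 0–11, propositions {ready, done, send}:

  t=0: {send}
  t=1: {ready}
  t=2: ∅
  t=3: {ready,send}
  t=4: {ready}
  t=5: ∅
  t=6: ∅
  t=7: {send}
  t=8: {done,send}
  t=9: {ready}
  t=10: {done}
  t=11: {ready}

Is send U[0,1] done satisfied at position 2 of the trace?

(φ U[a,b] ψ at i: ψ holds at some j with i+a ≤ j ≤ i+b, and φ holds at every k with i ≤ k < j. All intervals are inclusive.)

Need some j in [2,3] with done, and send at every k in [2,j-1].
  j=2: done false.
  j=3: done false.
No j in the window works → until fails.

False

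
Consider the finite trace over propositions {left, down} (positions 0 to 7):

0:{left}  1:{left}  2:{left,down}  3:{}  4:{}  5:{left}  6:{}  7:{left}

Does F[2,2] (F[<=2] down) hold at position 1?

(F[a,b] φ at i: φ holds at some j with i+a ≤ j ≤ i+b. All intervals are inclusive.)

Does not hold

Check F[<=2] down at each j in [3,3]:
  j=3: fails (none in [3,5])
No position in the window satisfies it → formula fails.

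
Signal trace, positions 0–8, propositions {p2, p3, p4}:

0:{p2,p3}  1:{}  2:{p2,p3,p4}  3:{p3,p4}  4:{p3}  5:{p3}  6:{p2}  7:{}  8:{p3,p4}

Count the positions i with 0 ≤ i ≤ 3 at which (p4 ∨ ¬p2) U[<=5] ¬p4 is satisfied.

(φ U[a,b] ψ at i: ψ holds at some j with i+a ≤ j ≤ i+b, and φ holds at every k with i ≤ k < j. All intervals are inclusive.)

4

Evaluate at each i in [0,3]:
  i=0: ✓ (rhs at j=0)
  i=1: ✓ (rhs at j=1)
  i=2: ✓ (rhs at j=4; lhs holds on [2,3])
  i=3: ✓ (rhs at j=4; lhs holds on [3,3])
Positions where it holds: {0, 1, 2, 3} → 4.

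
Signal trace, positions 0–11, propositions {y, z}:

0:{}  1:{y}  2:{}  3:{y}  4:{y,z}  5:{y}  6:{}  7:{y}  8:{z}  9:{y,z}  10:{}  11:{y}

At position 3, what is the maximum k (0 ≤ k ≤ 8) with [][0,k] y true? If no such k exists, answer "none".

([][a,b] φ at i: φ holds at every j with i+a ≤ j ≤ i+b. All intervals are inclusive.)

y must hold from j=3 onward; find where it first fails.
  j=3: holds
  j=4: holds
  j=5: holds
  j=6: fails
Holds on [3,5], so largest k = 2.

2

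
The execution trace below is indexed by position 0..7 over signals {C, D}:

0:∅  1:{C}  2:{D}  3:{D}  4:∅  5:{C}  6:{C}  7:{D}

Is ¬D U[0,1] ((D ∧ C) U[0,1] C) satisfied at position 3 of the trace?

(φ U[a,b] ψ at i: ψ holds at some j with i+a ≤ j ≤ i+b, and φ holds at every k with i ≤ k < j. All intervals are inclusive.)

No

Need some j in [3,4] with ((D ∧ C) U[0,1] C), and ¬D at every k in [3,j-1].
  j=3: ((D ∧ C) U[0,1] C) — fails.
  j=4: ((D ∧ C) U[0,1] C) — fails.
No j in the window works → until fails.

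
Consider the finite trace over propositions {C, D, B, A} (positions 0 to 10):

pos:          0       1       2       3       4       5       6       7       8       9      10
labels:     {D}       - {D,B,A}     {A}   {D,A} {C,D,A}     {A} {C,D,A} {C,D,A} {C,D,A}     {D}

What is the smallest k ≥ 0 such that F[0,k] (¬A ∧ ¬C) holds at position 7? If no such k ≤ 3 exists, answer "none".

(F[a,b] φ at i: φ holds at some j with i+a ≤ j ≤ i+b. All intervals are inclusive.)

3

Scan j = 7,8,… for (¬A ∧ ¬C):
  j=7: fails
  j=8: fails
  j=9: fails
  j=10: holds
First hit at j=10, so smallest k = 10-7 = 3.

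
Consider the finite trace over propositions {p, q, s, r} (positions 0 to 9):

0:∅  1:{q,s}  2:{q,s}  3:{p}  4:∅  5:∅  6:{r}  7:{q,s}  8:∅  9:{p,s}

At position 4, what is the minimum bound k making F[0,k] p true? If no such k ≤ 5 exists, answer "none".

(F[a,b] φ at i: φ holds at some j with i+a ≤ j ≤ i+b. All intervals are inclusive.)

Scan j = 4,5,… for p:
  j=4: fails
  j=5: fails
  j=6: fails
  j=7: fails
  j=8: fails
  j=9: holds
First hit at j=9, so smallest k = 9-4 = 5.

5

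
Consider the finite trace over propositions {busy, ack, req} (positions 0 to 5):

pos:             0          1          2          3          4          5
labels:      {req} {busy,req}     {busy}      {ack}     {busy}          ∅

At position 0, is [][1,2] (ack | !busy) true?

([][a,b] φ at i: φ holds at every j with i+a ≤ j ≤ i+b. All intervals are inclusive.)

False

Check (ack | !busy) at every j in [1,2]:
  j=1: false
  j=2: false
Fails at j=1 → formula fails.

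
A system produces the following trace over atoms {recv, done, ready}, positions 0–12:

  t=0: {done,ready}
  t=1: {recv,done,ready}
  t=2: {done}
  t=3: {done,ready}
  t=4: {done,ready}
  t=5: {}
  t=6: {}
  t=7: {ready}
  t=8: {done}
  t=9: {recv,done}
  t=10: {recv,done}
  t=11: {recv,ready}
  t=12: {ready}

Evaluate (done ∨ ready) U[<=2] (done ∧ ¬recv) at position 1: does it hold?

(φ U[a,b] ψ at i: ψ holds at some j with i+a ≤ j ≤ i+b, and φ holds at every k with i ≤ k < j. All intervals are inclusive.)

Yes

Need some j in [1,3] with (done ∧ ¬recv), and (done ∨ ready) at every k in [1,j-1].
  j=1: (done ∧ ¬recv) false.
  j=2: (done ∧ ¬recv) holds; (done ∨ ready) holds at every k in [1,1] → satisfied.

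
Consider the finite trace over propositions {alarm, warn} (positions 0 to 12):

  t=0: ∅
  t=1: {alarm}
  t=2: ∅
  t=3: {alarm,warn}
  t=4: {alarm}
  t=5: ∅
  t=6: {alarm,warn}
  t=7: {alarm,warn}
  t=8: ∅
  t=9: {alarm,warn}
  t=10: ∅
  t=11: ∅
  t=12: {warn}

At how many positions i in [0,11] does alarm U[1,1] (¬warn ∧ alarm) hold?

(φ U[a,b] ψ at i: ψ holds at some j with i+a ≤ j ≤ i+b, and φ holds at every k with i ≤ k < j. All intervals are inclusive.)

Evaluate at each i in [0,11]:
  i=0: ✗ (lhs fails at k=0 before rhs at j=1)
  i=1: ✗ (no rhs in [2,2])
  i=2: ✗ (no rhs in [3,3])
  i=3: ✓ (rhs at j=4; lhs holds on [3,3])
  i=4: ✗ (no rhs in [5,5])
  i=5: ✗ (no rhs in [6,6])
  i=6: ✗ (no rhs in [7,7])
  i=7: ✗ (no rhs in [8,8])
  i=8: ✗ (no rhs in [9,9])
  i=9: ✗ (no rhs in [10,10])
  i=10: ✗ (no rhs in [11,11])
  i=11: ✗ (no rhs in [12,12])
Positions where it holds: {3} → 1.

1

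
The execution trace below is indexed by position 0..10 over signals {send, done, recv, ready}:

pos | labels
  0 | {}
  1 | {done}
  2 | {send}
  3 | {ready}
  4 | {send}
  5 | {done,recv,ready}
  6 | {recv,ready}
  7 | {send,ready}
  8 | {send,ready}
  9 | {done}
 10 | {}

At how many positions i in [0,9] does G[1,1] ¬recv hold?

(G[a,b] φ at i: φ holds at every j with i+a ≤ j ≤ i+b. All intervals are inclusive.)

Evaluate at each i in [0,9]:
  i=0: ✓ (all of [1,1])
  i=1: ✓ (all of [2,2])
  i=2: ✓ (all of [3,3])
  i=3: ✓ (all of [4,4])
  i=4: ✗ (fails at j=5)
  i=5: ✗ (fails at j=6)
  i=6: ✓ (all of [7,7])
  i=7: ✓ (all of [8,8])
  i=8: ✓ (all of [9,9])
  i=9: ✓ (all of [10,10])
Positions where it holds: {0, 1, 2, 3, 6, 7, 8, 9} → 8.

8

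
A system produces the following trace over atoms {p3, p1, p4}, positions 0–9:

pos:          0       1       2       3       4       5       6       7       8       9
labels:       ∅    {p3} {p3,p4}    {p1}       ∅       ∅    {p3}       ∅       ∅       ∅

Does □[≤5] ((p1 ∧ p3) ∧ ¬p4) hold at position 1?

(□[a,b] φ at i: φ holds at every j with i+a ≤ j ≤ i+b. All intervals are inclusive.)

Check ((p1 ∧ p3) ∧ ¬p4) at every j in [1,6]:
  j=1: false
  j=2: false
  j=3: false
  j=4: false
  j=5: false
  j=6: false
Fails at j=1 → formula fails.

False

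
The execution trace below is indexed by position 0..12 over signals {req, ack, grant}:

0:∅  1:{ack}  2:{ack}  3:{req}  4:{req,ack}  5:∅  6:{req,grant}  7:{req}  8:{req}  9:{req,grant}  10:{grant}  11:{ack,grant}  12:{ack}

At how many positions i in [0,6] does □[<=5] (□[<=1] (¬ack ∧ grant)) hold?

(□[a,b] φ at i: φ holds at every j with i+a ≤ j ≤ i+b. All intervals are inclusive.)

Evaluate at each i in [0,6]:
  i=0: ✗ (fails at j=0)
  i=1: ✗ (fails at j=1)
  i=2: ✗ (fails at j=2)
  i=3: ✗ (fails at j=3)
  i=4: ✗ (fails at j=4)
  i=5: ✗ (fails at j=5)
  i=6: ✗ (fails at j=6)
Positions where it holds: {} → 0.

0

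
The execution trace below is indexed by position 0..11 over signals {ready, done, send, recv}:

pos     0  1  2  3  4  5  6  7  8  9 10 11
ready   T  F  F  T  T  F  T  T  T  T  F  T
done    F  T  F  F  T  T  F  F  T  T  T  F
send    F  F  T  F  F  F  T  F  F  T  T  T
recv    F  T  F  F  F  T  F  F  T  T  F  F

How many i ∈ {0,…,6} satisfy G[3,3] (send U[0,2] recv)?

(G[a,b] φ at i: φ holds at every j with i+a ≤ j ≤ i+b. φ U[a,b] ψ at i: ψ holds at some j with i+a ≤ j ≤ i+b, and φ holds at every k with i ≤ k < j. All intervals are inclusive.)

Evaluate at each i in [0,6]:
  i=0: ✗ (fails at j=3)
  i=1: ✗ (fails at j=4)
  i=2: ✓ (all of [5,5])
  i=3: ✗ (fails at j=6)
  i=4: ✗ (fails at j=7)
  i=5: ✓ (all of [8,8])
  i=6: ✓ (all of [9,9])
Positions where it holds: {2, 5, 6} → 3.

3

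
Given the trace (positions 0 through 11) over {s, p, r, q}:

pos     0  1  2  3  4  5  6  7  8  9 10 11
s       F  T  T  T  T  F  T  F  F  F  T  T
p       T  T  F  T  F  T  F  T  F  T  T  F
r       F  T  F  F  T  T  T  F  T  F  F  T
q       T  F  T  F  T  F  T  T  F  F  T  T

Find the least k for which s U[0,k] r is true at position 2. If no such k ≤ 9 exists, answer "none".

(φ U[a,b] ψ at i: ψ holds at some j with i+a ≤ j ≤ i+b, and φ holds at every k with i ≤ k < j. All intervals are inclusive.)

2

Need earliest j ≥ 2 with r, and s at every k in [2,j-1].
  j=2: rhs fails.
  j=3: rhs fails.
  j=4: rhs holds; lhs holds on [2,3]. k = 2.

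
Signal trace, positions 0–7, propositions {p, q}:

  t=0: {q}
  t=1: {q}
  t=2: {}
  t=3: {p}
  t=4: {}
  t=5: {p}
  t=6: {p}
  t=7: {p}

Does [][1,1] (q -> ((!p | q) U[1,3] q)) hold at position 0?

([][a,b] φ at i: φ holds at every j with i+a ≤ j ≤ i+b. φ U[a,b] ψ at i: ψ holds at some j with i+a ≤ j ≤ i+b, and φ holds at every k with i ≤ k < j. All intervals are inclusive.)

No

Check (q -> ((!p | q) U[1,3] q)) at every j in [1,1]:
  j=1: antecedent true; consequent fails → ✗
Fails at j=1 → formula fails.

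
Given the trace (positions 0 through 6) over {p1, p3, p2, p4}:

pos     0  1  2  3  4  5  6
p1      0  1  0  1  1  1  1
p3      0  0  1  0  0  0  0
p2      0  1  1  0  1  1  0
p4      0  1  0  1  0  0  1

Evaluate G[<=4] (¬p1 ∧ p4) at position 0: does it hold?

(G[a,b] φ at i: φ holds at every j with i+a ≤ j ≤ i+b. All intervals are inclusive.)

Check (¬p1 ∧ p4) at every j in [0,4]:
  j=0: false
  j=1: false
  j=2: false
  j=3: false
  j=4: false
Fails at j=0 → formula fails.

No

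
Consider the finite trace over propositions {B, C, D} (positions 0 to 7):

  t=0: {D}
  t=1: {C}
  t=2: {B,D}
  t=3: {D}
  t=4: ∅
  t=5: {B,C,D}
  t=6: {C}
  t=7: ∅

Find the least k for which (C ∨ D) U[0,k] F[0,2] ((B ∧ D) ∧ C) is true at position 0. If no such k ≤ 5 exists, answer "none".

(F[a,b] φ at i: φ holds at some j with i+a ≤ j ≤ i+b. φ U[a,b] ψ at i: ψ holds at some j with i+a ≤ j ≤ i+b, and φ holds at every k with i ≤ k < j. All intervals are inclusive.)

Need earliest j ≥ 0 with F[0,2] ((B ∧ D) ∧ C), and (C ∨ D) at every k in [0,j-1].
  j=0: rhs fails.
  j=1: rhs fails.
  j=2: rhs fails.
  j=3: rhs holds; lhs holds on [0,2]. k = 3.

3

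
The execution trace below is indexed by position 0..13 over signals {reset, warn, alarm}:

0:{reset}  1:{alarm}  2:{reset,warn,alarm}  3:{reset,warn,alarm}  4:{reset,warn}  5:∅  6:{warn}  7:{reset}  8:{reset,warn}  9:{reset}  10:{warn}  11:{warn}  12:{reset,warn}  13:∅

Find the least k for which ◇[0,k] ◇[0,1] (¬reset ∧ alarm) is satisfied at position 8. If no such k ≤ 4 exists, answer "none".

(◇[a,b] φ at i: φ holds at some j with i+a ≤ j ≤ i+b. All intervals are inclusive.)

Scan j = 8,9,… for ◇[0,1] (¬reset ∧ alarm):
  j=8: fails
  j=9: fails
  j=10: fails
  j=11: fails
  j=12: fails
No j in [8,12] satisfies it → none.

none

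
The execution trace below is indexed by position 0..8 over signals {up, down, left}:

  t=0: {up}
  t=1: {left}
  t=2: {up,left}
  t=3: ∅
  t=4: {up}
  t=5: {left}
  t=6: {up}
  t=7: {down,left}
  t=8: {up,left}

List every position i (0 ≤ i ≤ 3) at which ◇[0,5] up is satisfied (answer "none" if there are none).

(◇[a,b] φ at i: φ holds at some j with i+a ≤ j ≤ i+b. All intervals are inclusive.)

0, 1, 2, 3

Evaluate at each i in [0,3]:
  i=0: ✓ (witness j=0)
  i=1: ✓ (witness j=2)
  i=2: ✓ (witness j=2)
  i=3: ✓ (witness j=4)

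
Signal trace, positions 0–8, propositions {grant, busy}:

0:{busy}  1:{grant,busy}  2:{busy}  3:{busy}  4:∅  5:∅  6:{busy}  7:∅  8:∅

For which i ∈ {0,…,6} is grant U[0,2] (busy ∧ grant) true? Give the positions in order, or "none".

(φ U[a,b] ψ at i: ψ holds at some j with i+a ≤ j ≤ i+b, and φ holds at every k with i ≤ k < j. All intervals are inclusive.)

1

Evaluate at each i in [0,6]:
  i=0: ✗ (lhs fails at k=0 before rhs at j=1)
  i=1: ✓ (rhs at j=1)
  i=2: ✗ (no rhs in [2,4])
  i=3: ✗ (no rhs in [3,5])
  i=4: ✗ (no rhs in [4,6])
  i=5: ✗ (no rhs in [5,7])
  i=6: ✗ (no rhs in [6,8])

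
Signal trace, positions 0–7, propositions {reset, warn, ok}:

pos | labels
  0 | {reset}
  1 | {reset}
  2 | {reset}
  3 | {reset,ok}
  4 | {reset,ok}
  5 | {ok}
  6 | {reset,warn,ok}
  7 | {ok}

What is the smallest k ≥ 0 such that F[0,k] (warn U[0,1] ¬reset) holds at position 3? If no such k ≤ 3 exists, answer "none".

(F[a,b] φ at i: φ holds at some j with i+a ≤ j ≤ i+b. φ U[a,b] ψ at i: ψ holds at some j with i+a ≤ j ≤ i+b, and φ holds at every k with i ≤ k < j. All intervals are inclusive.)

Scan j = 3,4,… for (warn U[0,1] ¬reset):
  j=3: fails
  j=4: fails
  j=5: holds
First hit at j=5, so smallest k = 5-3 = 2.

2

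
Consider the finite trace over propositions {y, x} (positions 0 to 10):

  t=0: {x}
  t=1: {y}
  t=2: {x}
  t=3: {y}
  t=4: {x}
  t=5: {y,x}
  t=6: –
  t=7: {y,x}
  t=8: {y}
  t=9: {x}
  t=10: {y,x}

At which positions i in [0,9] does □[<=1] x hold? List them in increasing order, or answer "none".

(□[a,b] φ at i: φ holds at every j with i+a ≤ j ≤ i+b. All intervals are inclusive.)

Evaluate at each i in [0,9]:
  i=0: ✗ (fails at j=1)
  i=1: ✗ (fails at j=1)
  i=2: ✗ (fails at j=3)
  i=3: ✗ (fails at j=3)
  i=4: ✓ (all of [4,5])
  i=5: ✗ (fails at j=6)
  i=6: ✗ (fails at j=6)
  i=7: ✗ (fails at j=8)
  i=8: ✗ (fails at j=8)
  i=9: ✓ (all of [9,10])

4, 9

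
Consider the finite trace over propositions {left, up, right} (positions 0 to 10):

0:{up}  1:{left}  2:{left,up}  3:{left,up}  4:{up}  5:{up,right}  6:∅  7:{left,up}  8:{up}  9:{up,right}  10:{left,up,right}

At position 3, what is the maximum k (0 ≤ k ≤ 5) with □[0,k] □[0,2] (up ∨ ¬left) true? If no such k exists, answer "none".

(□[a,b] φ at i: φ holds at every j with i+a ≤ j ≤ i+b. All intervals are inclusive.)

5

□[0,2] (up ∨ ¬left) must hold from j=3 onward; find where it first fails.
  j=3: holds
  j=4: holds
  j=5: holds
  j=6: holds
  j=7: holds
  j=8: holds
Holds through j=8; largest k = 5.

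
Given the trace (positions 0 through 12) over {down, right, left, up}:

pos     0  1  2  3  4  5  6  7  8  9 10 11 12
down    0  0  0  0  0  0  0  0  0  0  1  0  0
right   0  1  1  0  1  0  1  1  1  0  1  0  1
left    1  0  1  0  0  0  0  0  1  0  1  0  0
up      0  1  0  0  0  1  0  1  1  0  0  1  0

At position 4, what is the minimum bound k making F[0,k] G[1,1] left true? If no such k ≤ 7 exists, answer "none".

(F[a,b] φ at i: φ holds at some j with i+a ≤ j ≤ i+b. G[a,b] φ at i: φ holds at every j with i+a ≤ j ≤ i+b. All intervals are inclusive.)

3

Scan j = 4,5,… for G[1,1] left:
  j=4: fails
  j=5: fails
  j=6: fails
  j=7: holds
First hit at j=7, so smallest k = 7-4 = 3.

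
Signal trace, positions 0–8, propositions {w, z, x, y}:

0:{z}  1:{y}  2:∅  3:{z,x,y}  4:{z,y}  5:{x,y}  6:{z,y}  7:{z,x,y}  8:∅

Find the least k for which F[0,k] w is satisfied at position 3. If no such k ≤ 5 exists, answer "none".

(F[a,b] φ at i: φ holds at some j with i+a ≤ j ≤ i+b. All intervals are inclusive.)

Scan j = 3,4,… for w:
  j=3: fails
  j=4: fails
  j=5: fails
  j=6: fails
  j=7: fails
  j=8: fails
No j in [3,8] satisfies it → none.

none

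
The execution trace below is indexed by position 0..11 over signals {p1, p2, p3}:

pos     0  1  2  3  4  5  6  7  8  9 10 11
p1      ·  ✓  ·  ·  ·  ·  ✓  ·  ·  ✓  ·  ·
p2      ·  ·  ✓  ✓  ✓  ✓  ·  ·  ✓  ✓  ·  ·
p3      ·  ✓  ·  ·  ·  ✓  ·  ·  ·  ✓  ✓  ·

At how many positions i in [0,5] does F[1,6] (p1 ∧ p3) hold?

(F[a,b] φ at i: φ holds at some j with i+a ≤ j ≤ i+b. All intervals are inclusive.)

4

Evaluate at each i in [0,5]:
  i=0: ✓ (witness j=1)
  i=1: ✗ (none in [2,7])
  i=2: ✗ (none in [3,8])
  i=3: ✓ (witness j=9)
  i=4: ✓ (witness j=9)
  i=5: ✓ (witness j=9)
Positions where it holds: {0, 3, 4, 5} → 4.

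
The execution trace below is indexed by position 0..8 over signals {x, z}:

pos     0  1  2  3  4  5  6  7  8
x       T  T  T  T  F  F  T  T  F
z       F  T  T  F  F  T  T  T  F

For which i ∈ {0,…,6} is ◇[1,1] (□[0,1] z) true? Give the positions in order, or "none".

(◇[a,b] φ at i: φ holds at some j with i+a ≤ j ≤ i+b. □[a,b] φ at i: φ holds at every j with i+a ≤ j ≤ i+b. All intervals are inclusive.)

Evaluate at each i in [0,6]:
  i=0: ✓ (witness j=1)
  i=1: ✗ (none in [2,2])
  i=2: ✗ (none in [3,3])
  i=3: ✗ (none in [4,4])
  i=4: ✓ (witness j=5)
  i=5: ✓ (witness j=6)
  i=6: ✗ (none in [7,7])

0, 4, 5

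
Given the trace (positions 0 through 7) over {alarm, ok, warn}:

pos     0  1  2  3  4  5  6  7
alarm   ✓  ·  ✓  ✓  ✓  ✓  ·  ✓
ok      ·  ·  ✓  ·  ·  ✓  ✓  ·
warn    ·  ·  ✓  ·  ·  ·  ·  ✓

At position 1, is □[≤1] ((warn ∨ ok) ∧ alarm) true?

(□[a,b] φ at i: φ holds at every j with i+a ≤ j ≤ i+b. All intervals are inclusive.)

Check ((warn ∨ ok) ∧ alarm) at every j in [1,2]:
  j=1: false
  j=2: true
Fails at j=1 → formula fails.

No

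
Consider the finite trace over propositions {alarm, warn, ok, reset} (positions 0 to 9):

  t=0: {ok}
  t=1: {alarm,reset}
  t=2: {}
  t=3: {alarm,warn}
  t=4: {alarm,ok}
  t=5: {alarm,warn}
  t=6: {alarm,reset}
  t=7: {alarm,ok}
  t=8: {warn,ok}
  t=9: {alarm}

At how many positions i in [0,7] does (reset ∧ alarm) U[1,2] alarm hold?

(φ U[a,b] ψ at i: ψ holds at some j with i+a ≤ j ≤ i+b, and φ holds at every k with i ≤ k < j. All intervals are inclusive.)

Evaluate at each i in [0,7]:
  i=0: ✗ (lhs fails at k=0 before rhs at j=1)
  i=1: ✗ (lhs fails at k=2 before rhs at j=3)
  i=2: ✗ (lhs fails at k=2 before rhs at j=3)
  i=3: ✗ (lhs fails at k=3 before rhs at j=4)
  i=4: ✗ (lhs fails at k=4 before rhs at j=5)
  i=5: ✗ (lhs fails at k=5 before rhs at j=6)
  i=6: ✓ (rhs at j=7; lhs holds on [6,6])
  i=7: ✗ (lhs fails at k=7 before rhs at j=9)
Positions where it holds: {6} → 1.

1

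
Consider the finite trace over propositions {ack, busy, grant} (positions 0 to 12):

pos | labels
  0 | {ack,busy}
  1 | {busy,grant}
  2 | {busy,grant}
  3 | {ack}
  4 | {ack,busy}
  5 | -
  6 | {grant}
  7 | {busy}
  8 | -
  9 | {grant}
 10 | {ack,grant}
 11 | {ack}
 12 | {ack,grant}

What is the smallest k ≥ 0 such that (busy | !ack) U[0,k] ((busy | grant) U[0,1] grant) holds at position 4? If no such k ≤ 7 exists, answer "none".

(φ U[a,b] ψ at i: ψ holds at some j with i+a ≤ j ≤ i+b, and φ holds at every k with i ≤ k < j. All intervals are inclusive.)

2

Need earliest j ≥ 4 with ((busy | grant) U[0,1] grant), and (busy | !ack) at every k in [4,j-1].
  j=4: rhs fails.
  j=5: rhs fails.
  j=6: rhs holds; lhs holds on [4,5]. k = 2.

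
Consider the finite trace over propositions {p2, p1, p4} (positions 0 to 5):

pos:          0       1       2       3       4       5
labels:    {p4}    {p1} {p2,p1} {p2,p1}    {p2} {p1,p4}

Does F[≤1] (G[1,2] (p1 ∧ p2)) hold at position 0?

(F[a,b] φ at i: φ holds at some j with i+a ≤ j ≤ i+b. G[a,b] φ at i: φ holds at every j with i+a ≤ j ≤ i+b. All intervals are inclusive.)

True

Check G[1,2] (p1 ∧ p2) at each j in [0,1]:
  j=0: fails at 1
  j=1: holds on [2,3]
Found at j=1 → formula holds.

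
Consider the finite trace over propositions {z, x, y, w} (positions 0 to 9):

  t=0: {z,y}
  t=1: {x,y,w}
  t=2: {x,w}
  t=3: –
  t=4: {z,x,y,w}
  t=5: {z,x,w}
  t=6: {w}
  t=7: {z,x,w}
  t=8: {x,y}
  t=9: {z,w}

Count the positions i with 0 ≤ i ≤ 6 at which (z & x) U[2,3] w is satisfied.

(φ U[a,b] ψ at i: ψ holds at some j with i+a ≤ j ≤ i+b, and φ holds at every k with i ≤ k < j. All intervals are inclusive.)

1

Evaluate at each i in [0,6]:
  i=0: ✗ (lhs fails at k=0 before rhs at j=2)
  i=1: ✗ (lhs fails at k=1 before rhs at j=4)
  i=2: ✗ (lhs fails at k=2 before rhs at j=4)
  i=3: ✗ (lhs fails at k=3 before rhs at j=5)
  i=4: ✓ (rhs at j=6; lhs holds on [4,5])
  i=5: ✗ (lhs fails at k=6 before rhs at j=7)
  i=6: ✗ (lhs fails at k=6 before rhs at j=9)
Positions where it holds: {4} → 1.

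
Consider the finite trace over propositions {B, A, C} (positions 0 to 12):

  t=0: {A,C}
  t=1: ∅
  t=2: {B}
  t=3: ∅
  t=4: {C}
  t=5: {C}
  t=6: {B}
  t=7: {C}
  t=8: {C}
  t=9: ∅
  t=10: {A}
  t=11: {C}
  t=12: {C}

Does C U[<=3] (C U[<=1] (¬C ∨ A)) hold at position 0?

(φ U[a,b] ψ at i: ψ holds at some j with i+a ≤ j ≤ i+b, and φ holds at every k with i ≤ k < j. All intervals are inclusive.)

Need some j in [0,3] with (C U[<=1] (¬C ∨ A)), and C at every k in [0,j-1].
  j=0: (C U[<=1] (¬C ∨ A)) holds; no prefix to check → satisfied.

True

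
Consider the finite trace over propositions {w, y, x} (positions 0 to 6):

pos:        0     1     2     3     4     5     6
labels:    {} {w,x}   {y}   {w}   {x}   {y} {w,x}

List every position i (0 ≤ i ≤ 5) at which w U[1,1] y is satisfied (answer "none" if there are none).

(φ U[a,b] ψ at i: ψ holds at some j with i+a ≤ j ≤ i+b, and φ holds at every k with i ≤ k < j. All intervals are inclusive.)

Evaluate at each i in [0,5]:
  i=0: ✗ (no rhs in [1,1])
  i=1: ✓ (rhs at j=2; lhs holds on [1,1])
  i=2: ✗ (no rhs in [3,3])
  i=3: ✗ (no rhs in [4,4])
  i=4: ✗ (lhs fails at k=4 before rhs at j=5)
  i=5: ✗ (no rhs in [6,6])

1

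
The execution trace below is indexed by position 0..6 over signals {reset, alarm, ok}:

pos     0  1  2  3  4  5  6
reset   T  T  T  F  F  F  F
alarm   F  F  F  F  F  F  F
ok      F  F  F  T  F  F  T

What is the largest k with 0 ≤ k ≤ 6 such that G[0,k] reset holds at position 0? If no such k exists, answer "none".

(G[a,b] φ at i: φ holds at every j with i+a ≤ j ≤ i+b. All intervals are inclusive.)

2

reset must hold from j=0 onward; find where it first fails.
  j=0: holds
  j=1: holds
  j=2: holds
  j=3: fails
Holds on [0,2], so largest k = 2.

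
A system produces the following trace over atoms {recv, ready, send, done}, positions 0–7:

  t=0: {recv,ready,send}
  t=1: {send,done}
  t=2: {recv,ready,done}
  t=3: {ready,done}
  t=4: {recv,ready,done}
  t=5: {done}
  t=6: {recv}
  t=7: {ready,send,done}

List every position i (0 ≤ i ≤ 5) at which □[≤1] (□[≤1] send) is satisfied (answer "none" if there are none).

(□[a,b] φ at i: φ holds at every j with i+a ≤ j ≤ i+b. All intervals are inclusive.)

none

Evaluate at each i in [0,5]:
  i=0: ✗ (fails at j=1)
  i=1: ✗ (fails at j=1)
  i=2: ✗ (fails at j=2)
  i=3: ✗ (fails at j=3)
  i=4: ✗ (fails at j=4)
  i=5: ✗ (fails at j=5)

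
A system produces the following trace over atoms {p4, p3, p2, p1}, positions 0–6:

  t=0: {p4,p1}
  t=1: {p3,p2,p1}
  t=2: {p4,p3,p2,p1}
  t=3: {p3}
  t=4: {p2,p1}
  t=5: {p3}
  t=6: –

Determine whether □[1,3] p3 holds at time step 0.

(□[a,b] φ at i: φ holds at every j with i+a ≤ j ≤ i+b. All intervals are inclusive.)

Check p3 at every j in [1,3]:
  j=1: true
  j=2: true
  j=3: true
All positions satisfy it → formula holds.

Yes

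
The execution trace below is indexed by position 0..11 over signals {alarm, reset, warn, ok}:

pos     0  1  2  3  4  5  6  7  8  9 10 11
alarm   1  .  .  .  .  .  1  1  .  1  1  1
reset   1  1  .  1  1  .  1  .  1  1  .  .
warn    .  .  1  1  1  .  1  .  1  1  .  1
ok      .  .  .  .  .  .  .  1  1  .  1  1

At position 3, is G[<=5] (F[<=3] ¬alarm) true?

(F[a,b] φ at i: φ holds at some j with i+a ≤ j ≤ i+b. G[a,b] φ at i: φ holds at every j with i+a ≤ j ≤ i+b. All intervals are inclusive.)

True

Check F[<=3] ¬alarm at every j in [3,8]:
  j=3: holds (witness at 3)
  j=4: holds (witness at 4)
  j=5: holds (witness at 5)
  j=6: holds (witness at 8)
  j=7: holds (witness at 8)
  j=8: holds (witness at 8)
All positions satisfy it → formula holds.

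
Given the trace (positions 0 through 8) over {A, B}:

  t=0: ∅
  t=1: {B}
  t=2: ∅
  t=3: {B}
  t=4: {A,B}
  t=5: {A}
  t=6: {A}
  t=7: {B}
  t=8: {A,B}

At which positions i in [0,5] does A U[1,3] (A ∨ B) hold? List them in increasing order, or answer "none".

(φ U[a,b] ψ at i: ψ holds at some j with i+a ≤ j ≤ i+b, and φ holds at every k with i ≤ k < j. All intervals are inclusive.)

4, 5

Evaluate at each i in [0,5]:
  i=0: ✗ (lhs fails at k=0 before rhs at j=1)
  i=1: ✗ (lhs fails at k=1 before rhs at j=3)
  i=2: ✗ (lhs fails at k=2 before rhs at j=3)
  i=3: ✗ (lhs fails at k=3 before rhs at j=4)
  i=4: ✓ (rhs at j=5; lhs holds on [4,4])
  i=5: ✓ (rhs at j=6; lhs holds on [5,5])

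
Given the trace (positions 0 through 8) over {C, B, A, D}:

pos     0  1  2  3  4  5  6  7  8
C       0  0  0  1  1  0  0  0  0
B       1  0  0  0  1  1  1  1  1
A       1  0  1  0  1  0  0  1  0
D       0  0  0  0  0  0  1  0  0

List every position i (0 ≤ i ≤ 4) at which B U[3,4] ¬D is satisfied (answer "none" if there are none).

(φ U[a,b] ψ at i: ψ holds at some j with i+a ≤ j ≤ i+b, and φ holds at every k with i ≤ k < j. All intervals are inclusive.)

Evaluate at each i in [0,4]:
  i=0: ✗ (lhs fails at k=1 before rhs at j=3)
  i=1: ✗ (lhs fails at k=1 before rhs at j=4)
  i=2: ✗ (lhs fails at k=2 before rhs at j=5)
  i=3: ✗ (lhs fails at k=3 before rhs at j=7)
  i=4: ✓ (rhs at j=7; lhs holds on [4,6])

4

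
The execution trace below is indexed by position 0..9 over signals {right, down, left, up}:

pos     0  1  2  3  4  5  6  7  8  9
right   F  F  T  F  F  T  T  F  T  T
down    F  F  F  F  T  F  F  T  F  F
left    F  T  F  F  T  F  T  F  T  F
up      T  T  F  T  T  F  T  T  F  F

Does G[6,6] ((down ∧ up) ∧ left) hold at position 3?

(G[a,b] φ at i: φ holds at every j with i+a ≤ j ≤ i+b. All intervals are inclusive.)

Does not hold

Check ((down ∧ up) ∧ left) at every j in [9,9]:
  j=9: false
Fails at j=9 → formula fails.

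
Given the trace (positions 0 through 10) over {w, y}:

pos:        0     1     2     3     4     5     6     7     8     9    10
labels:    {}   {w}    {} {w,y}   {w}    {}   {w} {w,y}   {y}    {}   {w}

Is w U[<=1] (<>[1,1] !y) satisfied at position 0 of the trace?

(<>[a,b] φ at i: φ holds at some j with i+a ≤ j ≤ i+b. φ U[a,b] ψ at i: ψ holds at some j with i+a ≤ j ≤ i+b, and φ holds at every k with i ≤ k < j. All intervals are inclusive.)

Need some j in [0,1] with <>[1,1] !y, and w at every k in [0,j-1].
  j=0: <>[1,1] !y holds; no prefix to check → satisfied.

True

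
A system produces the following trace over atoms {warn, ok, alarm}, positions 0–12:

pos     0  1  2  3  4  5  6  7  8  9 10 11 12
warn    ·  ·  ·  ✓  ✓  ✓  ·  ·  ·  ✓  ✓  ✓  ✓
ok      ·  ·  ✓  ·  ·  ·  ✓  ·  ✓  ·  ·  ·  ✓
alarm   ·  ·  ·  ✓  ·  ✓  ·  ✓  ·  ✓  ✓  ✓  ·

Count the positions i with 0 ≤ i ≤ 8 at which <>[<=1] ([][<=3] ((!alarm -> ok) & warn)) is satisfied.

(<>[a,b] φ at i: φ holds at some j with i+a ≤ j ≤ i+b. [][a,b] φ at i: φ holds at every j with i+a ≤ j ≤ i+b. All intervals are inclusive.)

1

Evaluate at each i in [0,8]:
  i=0: ✗ (none in [0,1])
  i=1: ✗ (none in [1,2])
  i=2: ✗ (none in [2,3])
  i=3: ✗ (none in [3,4])
  i=4: ✗ (none in [4,5])
  i=5: ✗ (none in [5,6])
  i=6: ✗ (none in [6,7])
  i=7: ✗ (none in [7,8])
  i=8: ✓ (witness j=9)
Positions where it holds: {8} → 1.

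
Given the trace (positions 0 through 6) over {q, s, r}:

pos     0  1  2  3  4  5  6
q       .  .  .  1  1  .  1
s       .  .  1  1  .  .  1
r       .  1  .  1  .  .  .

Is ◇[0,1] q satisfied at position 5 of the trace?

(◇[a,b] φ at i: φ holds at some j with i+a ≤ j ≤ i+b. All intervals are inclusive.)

True

Check q at each j in [5,6]:
  j=5: false
  j=6: true
Found at j=6 → formula holds.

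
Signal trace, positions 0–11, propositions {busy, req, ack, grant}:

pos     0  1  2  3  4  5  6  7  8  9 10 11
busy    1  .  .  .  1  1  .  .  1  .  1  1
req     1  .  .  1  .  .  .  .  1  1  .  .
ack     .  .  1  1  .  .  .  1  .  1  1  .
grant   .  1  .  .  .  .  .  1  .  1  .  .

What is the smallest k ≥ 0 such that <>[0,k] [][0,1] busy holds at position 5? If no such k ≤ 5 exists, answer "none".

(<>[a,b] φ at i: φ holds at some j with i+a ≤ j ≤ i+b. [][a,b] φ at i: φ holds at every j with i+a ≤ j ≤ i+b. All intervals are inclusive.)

5

Scan j = 5,6,… for [][0,1] busy:
  j=5: fails
  j=6: fails
  j=7: fails
  j=8: fails
  j=9: fails
  j=10: holds
First hit at j=10, so smallest k = 10-5 = 5.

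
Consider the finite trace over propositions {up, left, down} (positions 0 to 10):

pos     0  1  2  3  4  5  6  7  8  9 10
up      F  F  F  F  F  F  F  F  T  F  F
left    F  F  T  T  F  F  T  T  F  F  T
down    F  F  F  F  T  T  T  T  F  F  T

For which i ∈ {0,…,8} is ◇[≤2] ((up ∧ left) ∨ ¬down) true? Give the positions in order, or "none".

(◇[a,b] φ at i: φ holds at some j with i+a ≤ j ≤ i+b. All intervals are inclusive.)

0, 1, 2, 3, 6, 7, 8

Evaluate at each i in [0,8]:
  i=0: ✓ (witness j=0)
  i=1: ✓ (witness j=1)
  i=2: ✓ (witness j=2)
  i=3: ✓ (witness j=3)
  i=4: ✗ (none in [4,6])
  i=5: ✗ (none in [5,7])
  i=6: ✓ (witness j=8)
  i=7: ✓ (witness j=8)
  i=8: ✓ (witness j=8)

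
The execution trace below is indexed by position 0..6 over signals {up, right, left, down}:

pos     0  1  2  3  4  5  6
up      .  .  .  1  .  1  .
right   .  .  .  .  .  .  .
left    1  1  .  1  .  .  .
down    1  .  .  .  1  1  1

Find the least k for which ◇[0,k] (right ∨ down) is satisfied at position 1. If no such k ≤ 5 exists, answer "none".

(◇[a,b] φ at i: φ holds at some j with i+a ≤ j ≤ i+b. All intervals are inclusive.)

3

Scan j = 1,2,… for (right ∨ down):
  j=1: fails
  j=2: fails
  j=3: fails
  j=4: holds
First hit at j=4, so smallest k = 4-1 = 3.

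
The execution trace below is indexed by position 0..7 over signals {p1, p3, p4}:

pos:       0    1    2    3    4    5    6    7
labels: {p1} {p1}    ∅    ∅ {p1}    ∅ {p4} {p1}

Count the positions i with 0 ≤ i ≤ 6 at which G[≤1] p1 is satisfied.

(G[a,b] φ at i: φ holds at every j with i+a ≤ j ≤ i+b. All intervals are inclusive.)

1

Evaluate at each i in [0,6]:
  i=0: ✓ (all of [0,1])
  i=1: ✗ (fails at j=2)
  i=2: ✗ (fails at j=2)
  i=3: ✗ (fails at j=3)
  i=4: ✗ (fails at j=5)
  i=5: ✗ (fails at j=5)
  i=6: ✗ (fails at j=6)
Positions where it holds: {0} → 1.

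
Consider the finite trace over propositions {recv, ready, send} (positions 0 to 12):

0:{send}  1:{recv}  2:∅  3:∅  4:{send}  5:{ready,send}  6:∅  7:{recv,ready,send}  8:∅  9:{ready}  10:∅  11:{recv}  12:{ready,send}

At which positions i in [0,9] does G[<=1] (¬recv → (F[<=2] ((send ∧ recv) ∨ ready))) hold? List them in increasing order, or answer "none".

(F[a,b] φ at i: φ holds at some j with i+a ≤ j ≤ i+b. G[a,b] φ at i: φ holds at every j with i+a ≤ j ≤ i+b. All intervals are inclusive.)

3, 4, 5, 6, 7, 8, 9

Evaluate at each i in [0,9]:
  i=0: ✗ (fails at j=0)
  i=1: ✗ (fails at j=2)
  i=2: ✗ (fails at j=2)
  i=3: ✓ (all of [3,4])
  i=4: ✓ (all of [4,5])
  i=5: ✓ (all of [5,6])
  i=6: ✓ (all of [6,7])
  i=7: ✓ (all of [7,8])
  i=8: ✓ (all of [8,9])
  i=9: ✓ (all of [9,10])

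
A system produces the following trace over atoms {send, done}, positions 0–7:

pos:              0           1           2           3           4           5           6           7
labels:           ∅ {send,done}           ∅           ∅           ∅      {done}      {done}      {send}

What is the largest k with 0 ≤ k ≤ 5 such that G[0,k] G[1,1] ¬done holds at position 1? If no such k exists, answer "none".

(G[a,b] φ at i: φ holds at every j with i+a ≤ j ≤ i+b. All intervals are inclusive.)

G[1,1] ¬done must hold from j=1 onward; find where it first fails.
  j=1: holds
  j=2: holds
  j=3: holds
  j=4: fails
Holds on [1,3], so largest k = 2.

2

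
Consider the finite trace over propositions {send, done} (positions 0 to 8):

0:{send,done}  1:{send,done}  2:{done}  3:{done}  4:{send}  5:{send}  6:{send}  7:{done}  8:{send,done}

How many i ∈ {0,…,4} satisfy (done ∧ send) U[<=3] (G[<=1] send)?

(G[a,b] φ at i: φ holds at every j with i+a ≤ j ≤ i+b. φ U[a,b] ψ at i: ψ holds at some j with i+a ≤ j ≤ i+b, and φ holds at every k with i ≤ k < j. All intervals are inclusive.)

2

Evaluate at each i in [0,4]:
  i=0: ✓ (rhs at j=0)
  i=1: ✗ (lhs fails at k=2 before rhs at j=4)
  i=2: ✗ (lhs fails at k=2 before rhs at j=4)
  i=3: ✗ (lhs fails at k=3 before rhs at j=4)
  i=4: ✓ (rhs at j=4)
Positions where it holds: {0, 4} → 2.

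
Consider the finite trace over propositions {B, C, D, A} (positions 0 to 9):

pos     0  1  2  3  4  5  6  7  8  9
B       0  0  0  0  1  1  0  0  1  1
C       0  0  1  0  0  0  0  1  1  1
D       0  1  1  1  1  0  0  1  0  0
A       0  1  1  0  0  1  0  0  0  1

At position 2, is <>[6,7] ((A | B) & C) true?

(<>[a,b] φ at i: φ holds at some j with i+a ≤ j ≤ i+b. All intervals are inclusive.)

True

Check ((A | B) & C) at each j in [8,9]:
  j=8: true
  j=9: true
Found at j=8 → formula holds.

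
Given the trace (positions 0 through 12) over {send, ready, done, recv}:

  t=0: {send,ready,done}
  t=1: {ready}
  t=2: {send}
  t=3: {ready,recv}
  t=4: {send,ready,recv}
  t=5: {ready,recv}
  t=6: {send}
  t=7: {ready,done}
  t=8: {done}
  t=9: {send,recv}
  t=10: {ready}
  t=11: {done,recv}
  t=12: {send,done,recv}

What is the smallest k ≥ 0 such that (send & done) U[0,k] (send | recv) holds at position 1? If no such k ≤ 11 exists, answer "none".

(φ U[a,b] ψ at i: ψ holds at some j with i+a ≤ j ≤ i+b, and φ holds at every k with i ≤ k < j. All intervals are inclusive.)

Need earliest j ≥ 1 with (send | recv), and (send & done) at every k in [1,j-1].
  j=1: rhs fails.
  j=2: rhs holds but lhs fails at k=1.
  j=3: rhs holds but lhs fails at k=1.
  j=4: rhs holds but lhs fails at k=1.
  j=5: rhs holds but lhs fails at k=1.
  j=6: rhs holds but lhs fails at k=1.
  j=7: rhs fails.
  j=8: rhs fails.
  j=9: rhs holds but lhs fails at k=1.
  j=10: rhs fails.
  j=11: rhs holds but lhs fails at k=1.
  j=12: rhs holds but lhs fails at k=1.
No witness within the range → none.

none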